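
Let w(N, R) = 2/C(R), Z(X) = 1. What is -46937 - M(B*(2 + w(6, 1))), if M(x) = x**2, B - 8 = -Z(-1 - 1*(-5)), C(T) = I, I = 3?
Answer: -425569/9 ≈ -47285.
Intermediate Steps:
C(T) = 3
w(N, R) = 2/3
B = 7 (B = 8 - 1*1 = 8 - 1 = 7)
-46937 - M(B*(2 + w(6, 1))) = -46937 - (7*(2 + 2/3))**2 = -46937 - (7*(8/3))**2 = -46937 - (56/3)**2 = -46937 - 1*3136/9 = -46937 - 3136/9 = -425569/9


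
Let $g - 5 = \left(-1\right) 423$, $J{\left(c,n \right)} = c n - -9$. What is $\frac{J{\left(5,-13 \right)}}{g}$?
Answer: $\frac{28}{209} \approx 0.13397$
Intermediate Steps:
$J{\left(c,n \right)} = 9 + c n$ ($J{\left(c,n \right)} = c n + \left(-2 + 11\right) = c n + 9 = 9 + c n$)
$g = -418$ ($g = 5 - 423 = -418$)
$\frac{J{\left(5,-13 \right)}}{g} = \frac{9 + 5 \left(-13\right)}{-418} = \left(9 - 65\right) \left(- \frac{1}{418}\right) = \left(-56\right) \left(- \frac{1}{418}\right) = \frac{28}{209}$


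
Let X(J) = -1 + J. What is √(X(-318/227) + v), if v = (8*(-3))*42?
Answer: I*√52064947/227 ≈ 31.787*I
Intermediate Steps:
v = -1008 (v = -24*42 = -1008)
√(X(-318/227) + v) = √((-1 - 318/227) - 1008) = √(-545/227 - 1008) = √(-229361/227) = I*√52064947/227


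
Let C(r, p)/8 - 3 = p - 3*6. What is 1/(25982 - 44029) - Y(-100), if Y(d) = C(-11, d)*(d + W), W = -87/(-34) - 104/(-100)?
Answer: -136048608969/1533995 ≈ -88689.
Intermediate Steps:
C(r, p) = -120 + 8*p (C(r, p) = 24 + 8*(p - 3*6) = 24 + 8*(p - 18) = 24 + 8*(-18 + p) = 24 + (-144 + 8*p) = -120 + 8*p)
W = 3059/850 (W = -87*(-1/34) - 104*(-1/100) = 87/34 + 26/25 = 3059/850 ≈ 3.5988)
Y(d) = (-120 + 8*d)*(3059/850 + d) (Y(d) = (-120 + 8*d)*(d + 3059/850) = (-120 + 8*d)*(3059/850 + d))
1/(25982 - 44029) - Y(-100) = 1/(25982 - 44029) - 4*(-15 - 100)*(3059 + 850*(-100))/425 = 1/(-18047) - 4*(-115)*(3059 - 85000)/425 = -1/18047 - 4*(-115)*(-81941)/425 = -1/18047 - 1*7538572/85 = -1/18047 - 7538572/85 = -136048608969/1533995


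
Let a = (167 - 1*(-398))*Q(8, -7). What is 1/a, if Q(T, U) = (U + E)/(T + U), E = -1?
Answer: -1/4520 ≈ -0.00022124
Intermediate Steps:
Q(T, U) = (-1 + U)/(T + U) (Q(T, U) = (U - 1)/(T + U) = (-1 + U)/(T + U))
a = -4520 (a = (167 - 1*(-398))*((-1 - 7)/(8 - 7)) = (167 + 398)*(-8/1) = 565*(1*(-8)) = 565*(-8) = -4520)
1/a = 1/(-4520) = -1/4520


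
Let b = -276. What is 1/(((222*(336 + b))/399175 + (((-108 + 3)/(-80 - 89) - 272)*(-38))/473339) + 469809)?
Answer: 6386344221985/3000362344827301079 ≈ 2.1285e-6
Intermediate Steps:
1/(((222*(336 + b))/399175 + (((-108 + 3)/(-80 - 89) - 272)*(-38))/473339) + 469809) = 1/(((222*(336 - 276))/399175 + (((-108 + 3)/(-80 - 89) - 272)*(-38))/473339) + 469809) = 1/(((222*60)*(1/399175) + ((-105/(-169) - 272)*(-38))*(1/473339)) + 469809) = 1/((13320*(1/399175) + ((-105*(-1/169) - 272)*(-38))*(1/473339)) + 469809) = 1/((2664/79835 + ((105/169 - 272)*(-38))*(1/473339)) + 469809) = 1/((2664/79835 - 45863/169*(-38)*(1/473339)) + 469809) = 1/((2664/79835 + (1742794/169)*(1/473339)) + 469809) = 1/((2664/79835 + 1742794/79994291) + 469809) = 1/(352240750214/6386344221985 + 469809) = 1/(3000362344827301079/6386344221985) = 6386344221985/3000362344827301079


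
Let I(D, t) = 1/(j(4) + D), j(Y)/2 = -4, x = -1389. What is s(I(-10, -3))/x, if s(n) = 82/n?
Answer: 492/463 ≈ 1.0626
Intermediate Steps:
j(Y) = -8 (j(Y) = 2*(-4) = -8)
I(D, t) = 1/(-8 + D)
s(I(-10, -3))/x = (82/(1/(-8 - 10)))/(-1389) = (82/(1/(-18)))*(-1/1389) = (82/(-1/18))*(-1/1389) = (82*(-18))*(-1/1389) = -1476*(-1/1389) = 492/463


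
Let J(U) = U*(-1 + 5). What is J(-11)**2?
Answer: 1936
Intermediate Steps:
J(U) = 4*U (J(U) = U*4 = 4*U)
J(-11)**2 = (4*(-11))**2 = (-44)**2 = 1936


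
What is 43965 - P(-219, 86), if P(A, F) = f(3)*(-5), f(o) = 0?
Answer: 43965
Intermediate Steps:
P(A, F) = 0 (P(A, F) = 0*(-5) = 0)
43965 - P(-219, 86) = 43965 - 1*0 = 43965 + 0 = 43965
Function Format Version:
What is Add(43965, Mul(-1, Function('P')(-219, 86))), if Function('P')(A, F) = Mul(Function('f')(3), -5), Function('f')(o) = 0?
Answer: 43965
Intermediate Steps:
Function('P')(A, F) = 0 (Function('P')(A, F) = Mul(0, -5) = 0)
Add(43965, Mul(-1, Function('P')(-219, 86))) = Add(43965, Mul(-1, 0)) = Add(43965, 0) = 43965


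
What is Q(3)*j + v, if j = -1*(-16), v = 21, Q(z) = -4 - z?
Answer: -91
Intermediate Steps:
j = 16
Q(3)*j + v = (-4 - 1*3)*16 + 21 = (-4 - 3)*16 + 21 = -7*16 + 21 = -112 + 21 = -91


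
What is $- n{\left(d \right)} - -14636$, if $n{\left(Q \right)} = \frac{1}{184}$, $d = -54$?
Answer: $\frac{2693023}{184} \approx 14636.0$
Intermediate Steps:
$n{\left(Q \right)} = \frac{1}{184}$
$- n{\left(d \right)} - -14636 = \left(-1\right) \frac{1}{184} - -14636 = - \frac{1}{184} + 14636 = \frac{2693023}{184}$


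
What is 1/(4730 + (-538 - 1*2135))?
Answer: 1/2057 ≈ 0.00048614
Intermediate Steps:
1/(4730 + (-538 - 1*2135)) = 1/(4730 + (-538 - 2135)) = 1/(4730 - 2673) = 1/2057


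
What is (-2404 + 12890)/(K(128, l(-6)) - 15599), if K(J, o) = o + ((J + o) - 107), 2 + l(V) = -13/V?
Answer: -31458/46733 ≈ -0.67314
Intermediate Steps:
l(V) = -2 - 13/V
K(J, o) = -107 + J + 2*o (K(J, o) = o + (-107 + J + o) = -107 + J + 2*o)
(-2404 + 12890)/(K(128, l(-6)) - 15599) = (-2404 + 12890)/((-107 + 128 + 2*(-2 - 13/(-6))) - 15599) = 10486/((-107 + 128 + 2*(-2 - 13*(-⅙))) - 15599) = 10486/((-107 + 128 + 2*(-2 + 13/6)) - 15599) = 10486/((-107 + 128 + 2*(⅙)) - 15599) = 10486/((-107 + 128 + ⅓) - 15599) = 10486/(64/3 - 15599) = 10486/(-46733/3) = 10486*(-3/46733) = -31458/46733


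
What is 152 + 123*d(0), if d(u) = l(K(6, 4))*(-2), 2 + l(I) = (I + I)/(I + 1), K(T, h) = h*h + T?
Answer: 3988/23 ≈ 173.39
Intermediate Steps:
K(T, h) = T + h² (K(T, h) = h² + T = T + h²)
l(I) = -2 + 2*I/(1 + I) (l(I) = -2 + (I + I)/(I + 1) = -2 + (2*I)/(1 + I) = -2 + 2*I/(1 + I))
d(u) = 4/23 (d(u) = -2/(1 + (6 + 4²))*(-2) = -2/(1 + (6 + 16))*(-2) = -2/(1 + 22)*(-2) = -2/23*(-2) = 4/23)
152 + 123*d(0) = 152 + 123*(4/23) = 152 + 492/23 = 3988/23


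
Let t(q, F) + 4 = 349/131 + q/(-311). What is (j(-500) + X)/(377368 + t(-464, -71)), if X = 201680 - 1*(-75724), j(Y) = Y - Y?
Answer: 3767238788/5124785349 ≈ 0.73510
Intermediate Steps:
t(q, F) = -175/131 - q/311 (t(q, F) = -4 + (349/131 + q/(-311)) = -4 + (349*(1/131) + q*(-1/311)) = -4 + (349/131 - q/311) = -175/131 - q/311)
j(Y) = 0
X = 277404 (X = 201680 + 75724 = 277404)
(j(-500) + X)/(377368 + t(-464, -71)) = (0 + 277404)/(377368 + (-175/131 - 1/311*(-464))) = 277404/(377368 + (-175/131 + 464/311)) = 277404/(377368 + 6359/40741) = 277404/(15374356047/40741) = 277404*(40741/15374356047) = 3767238788/5124785349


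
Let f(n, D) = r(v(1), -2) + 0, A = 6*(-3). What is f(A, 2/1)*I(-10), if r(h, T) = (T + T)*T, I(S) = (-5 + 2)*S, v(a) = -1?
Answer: 240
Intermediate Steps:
I(S) = -3*S
r(h, T) = 2*T² (r(h, T) = (2*T)*T = 2*T²)
A = -18
f(n, D) = 8 (f(n, D) = 2*(-2)² + 0 = 2*4 + 0 = 8 + 0 = 8)
f(A, 2/1)*I(-10) = 8*(-3*(-10)) = 8*30 = 240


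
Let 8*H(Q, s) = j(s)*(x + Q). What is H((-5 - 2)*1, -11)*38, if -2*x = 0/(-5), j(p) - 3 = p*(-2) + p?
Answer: -931/2 ≈ -465.50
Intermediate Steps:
j(p) = 3 - p (j(p) = 3 + (p*(-2) + p) = 3 + (-2*p + p) = 3 - p)
x = 0 (x = -0/(-5) = -0*(-1)/5 = -½*0 = 0)
H(Q, s) = Q*(3 - s)/8 (H(Q, s) = ((3 - s)*(0 + Q))/8 = ((3 - s)*Q)/8 = (Q*(3 - s))/8 = Q*(3 - s)/8)
H((-5 - 2)*1, -11)*38 = (((-5 - 2)*1)*(3 - 1*(-11))/8)*38 = ((-7*1)*(3 + 11)/8)*38 = ((⅛)*(-7)*14)*38 = -49/4*38 = -931/2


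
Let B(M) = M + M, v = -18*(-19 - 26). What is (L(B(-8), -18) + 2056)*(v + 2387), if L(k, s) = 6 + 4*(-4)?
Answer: 6541062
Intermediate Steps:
v = 810 (v = -18*(-45) = 810)
B(M) = 2*M
L(k, s) = -10 (L(k, s) = 6 - 16 = -10)
(L(B(-8), -18) + 2056)*(v + 2387) = (-10 + 2056)*(810 + 2387) = 2046*3197 = 6541062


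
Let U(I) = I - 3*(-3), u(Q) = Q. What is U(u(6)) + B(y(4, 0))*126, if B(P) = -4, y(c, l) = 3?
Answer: -489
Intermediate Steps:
U(I) = 9 + I (U(I) = I + 9 = 9 + I)
U(u(6)) + B(y(4, 0))*126 = (9 + 6) - 4*126 = 15 - 504 = -489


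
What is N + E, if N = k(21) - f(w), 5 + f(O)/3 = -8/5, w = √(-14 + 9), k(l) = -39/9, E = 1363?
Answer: 20677/15 ≈ 1378.5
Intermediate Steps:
k(l) = -13/3 (k(l) = -39*⅑ = -13/3)
w = I*√5 (w = √(-5) = I*√5 ≈ 2.2361*I)
f(O) = -99/5 (f(O) = -15 + 3*(-8/5) = -15 - 24/5 = -99/5)
N = 232/15 (N = -13/3 - 1*(-99/5) = -13/3 + 99/5 = 232/15 ≈ 15.467)
N + E = 232/15 + 1363 = 20677/15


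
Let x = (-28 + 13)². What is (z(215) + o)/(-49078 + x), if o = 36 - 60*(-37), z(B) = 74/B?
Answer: -69302/1500485 ≈ -0.046186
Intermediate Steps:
x = 225 (x = (-15)² = 225)
o = 2256 (o = 36 + 2220 = 2256)
(z(215) + o)/(-49078 + x) = (74/215 + 2256)/(-49078 + 225) = (74*(1/215) + 2256)/(-48853) = (74/215 + 2256)*(-1/48853) = (485114/215)*(-1/48853) = -69302/1500485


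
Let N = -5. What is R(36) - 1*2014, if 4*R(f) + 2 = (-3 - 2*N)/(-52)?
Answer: -419023/208 ≈ -2014.5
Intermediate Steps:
R(f) = -111/208 (R(f) = -½ + ((-3 - 2*(-5))/(-52))/4 = -½ + ((-3 + 10)*(-1/52))/4 = -½ + (7*(-1/52))/4 = -½ + (¼)*(-7/52) = -½ - 7/208 = -111/208)
R(36) - 1*2014 = -111/208 - 1*2014 = -111/208 - 2014 = -419023/208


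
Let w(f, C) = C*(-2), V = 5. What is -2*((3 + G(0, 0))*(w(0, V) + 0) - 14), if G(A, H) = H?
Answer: 88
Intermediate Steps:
w(f, C) = -2*C
-2*((3 + G(0, 0))*(w(0, V) + 0) - 14) = -2*((3 + 0)*(-2*5 + 0) - 14) = -2*(3*(-10 + 0) - 14) = -2*(3*(-10) - 14) = -2*(-30 - 14) = -2*(-44) = 88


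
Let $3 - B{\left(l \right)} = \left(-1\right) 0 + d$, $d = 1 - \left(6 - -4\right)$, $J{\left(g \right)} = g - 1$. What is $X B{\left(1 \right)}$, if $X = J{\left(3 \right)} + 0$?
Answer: $24$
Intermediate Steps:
$J{\left(g \right)} = -1 + g$
$d = -9$ ($d = 1 - \left(6 + 4\right) = 1 - 10 = -9$)
$X = 2$ ($X = \left(-1 + 3\right) + 0 = 2 + 0 = 2$)
$B{\left(l \right)} = 12$ ($B{\left(l \right)} = 3 - \left(\left(-1\right) 0 - 9\right) = 3 - \left(0 - 9\right) = 3 - -9 = 3 + 9 = 12$)
$X B{\left(1 \right)} = 2 \cdot 12 = 24$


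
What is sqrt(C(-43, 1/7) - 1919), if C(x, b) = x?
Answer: 3*I*sqrt(218) ≈ 44.294*I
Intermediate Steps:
sqrt(C(-43, 1/7) - 1919) = sqrt(-43 - 1919) = sqrt(-1962) = 3*I*sqrt(218)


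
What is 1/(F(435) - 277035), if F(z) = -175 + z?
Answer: -1/276775 ≈ -3.6130e-6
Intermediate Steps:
1/(F(435) - 277035) = 1/((-175 + 435) - 277035) = 1/(260 - 277035) = 1/(-276775) = -1/276775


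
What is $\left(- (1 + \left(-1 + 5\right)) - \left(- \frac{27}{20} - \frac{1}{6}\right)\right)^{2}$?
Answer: $\frac{43681}{3600} \approx 12.134$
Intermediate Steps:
$\left(- (1 + \left(-1 + 5\right)) - \left(- \frac{27}{20} - \frac{1}{6}\right)\right)^{2} = \left(- (1 + 4) - - \frac{91}{60}\right)^{2} = \left(\left(-1\right) 5 + \left(\frac{27}{20} + \frac{1}{6}\right)\right)^{2} = \left(-5 + \frac{91}{60}\right)^{2} = \left(- \frac{209}{60}\right)^{2} = \frac{43681}{3600}$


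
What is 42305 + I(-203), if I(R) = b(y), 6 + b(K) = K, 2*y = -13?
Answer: 84585/2 ≈ 42293.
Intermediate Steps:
y = -13/2 (y = (½)*(-13) = -13/2 ≈ -6.5000)
b(K) = -6 + K
I(R) = -25/2 (I(R) = -6 - 13/2 = -25/2)
42305 + I(-203) = 42305 - 25/2 = 84585/2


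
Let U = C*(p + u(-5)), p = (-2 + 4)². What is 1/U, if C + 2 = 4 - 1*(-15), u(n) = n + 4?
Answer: 1/51 ≈ 0.019608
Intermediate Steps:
u(n) = 4 + n
p = 4 (p = 2² = 4)
C = 17 (C = -2 + (4 - 1*(-15)) = -2 + (4 + 15) = -2 + 19 = 17)
U = 51 (U = 17*(4 + (4 - 5)) = 17*(4 - 1) = 17*3 = 51)
1/U = 1/51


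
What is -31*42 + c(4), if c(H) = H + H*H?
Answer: -1282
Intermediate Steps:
c(H) = H + H²
-31*42 + c(4) = -31*42 + 4*(1 + 4) = -1302 + 4*5 = -1302 + 20 = -1282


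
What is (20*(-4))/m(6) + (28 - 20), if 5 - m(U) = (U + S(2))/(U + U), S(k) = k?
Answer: -136/13 ≈ -10.462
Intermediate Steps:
m(U) = 5 - (2 + U)/(2*U) (m(U) = 5 - (U + 2)/(U + U) = 5 - (2 + U)/(2*U))
(20*(-4))/m(6) + (28 - 20) = (20*(-4))/(9/2 - 1/6) + (28 - 20) = -80/(9/2 - 1*⅙) + 8 = -80/(9/2 - ⅙) + 8 = -80/13/3 + 8 = -80*3/13 + 8 = -240/13 + 8 = -136/13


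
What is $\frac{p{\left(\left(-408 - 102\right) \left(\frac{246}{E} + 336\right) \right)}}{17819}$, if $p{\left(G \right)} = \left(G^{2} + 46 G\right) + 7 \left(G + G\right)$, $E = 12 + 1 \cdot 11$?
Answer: $\frac{16532762126400}{9426251} \approx 1.7539 \cdot 10^{6}$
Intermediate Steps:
$E = 23$ ($E = 12 + 11 = 23$)
$p{\left(G \right)} = G^{2} + 60 G$ ($p{\left(G \right)} = \left(G^{2} + 46 G\right) + 7 \cdot 2 G = \left(G^{2} + 46 G\right) + 14 G = G^{2} + 60 G$)
$\frac{p{\left(\left(-408 - 102\right) \left(\frac{246}{E} + 336\right) \right)}}{17819} = \frac{\left(-408 - 102\right) \left(\frac{246}{23} + 336\right) \left(60 + \left(-408 - 102\right) \left(\frac{246}{23} + 336\right)\right)}{17819} = - 510 \left(246 \cdot \frac{1}{23} + 336\right) \left(60 - 510 \left(246 \cdot \frac{1}{23} + 336\right)\right) \frac{1}{17819} = - 510 \left(\frac{246}{23} + 336\right) \left(60 - 510 \left(\frac{246}{23} + 336\right)\right) \frac{1}{17819} = \left(-510\right) \frac{7974}{23} \left(60 - \frac{4066740}{23}\right) \frac{1}{17819} = - \frac{4066740 \left(60 - \frac{4066740}{23}\right)}{23} \cdot \frac{1}{17819} = \left(- \frac{4066740}{23}\right) \left(- \frac{4065360}{23}\right) \frac{1}{17819} = \frac{16532762126400}{529} \cdot \frac{1}{17819} = \frac{16532762126400}{9426251}$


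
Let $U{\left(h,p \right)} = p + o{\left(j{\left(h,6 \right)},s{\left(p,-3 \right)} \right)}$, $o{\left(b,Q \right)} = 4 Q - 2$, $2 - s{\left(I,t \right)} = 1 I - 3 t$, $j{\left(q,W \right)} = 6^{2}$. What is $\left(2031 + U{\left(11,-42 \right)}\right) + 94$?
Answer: $2221$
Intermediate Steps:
$j{\left(q,W \right)} = 36$
$s{\left(I,t \right)} = 2 - I + 3 t$ ($s{\left(I,t \right)} = 2 - \left(1 I - 3 t\right) = 2 - \left(I - 3 t\right) = 2 - I + 3 t$)
$o{\left(b,Q \right)} = -2 + 4 Q$
$U{\left(h,p \right)} = -30 - 3 p$ ($U{\left(h,p \right)} = p + \left(-2 + 4 \left(2 - p + 3 \left(-3\right)\right)\right) = p + \left(-2 + 4 \left(2 - p - 9\right)\right) = p + \left(-2 + 4 \left(-7 - p\right)\right) = p - \left(30 + 4 p\right) = -30 - 3 p$)
$\left(2031 + U{\left(11,-42 \right)}\right) + 94 = \left(2031 - -96\right) + 94 = \left(2031 + \left(-30 + 126\right)\right) + 94 = \left(2031 + 96\right) + 94 = 2127 + 94 = 2221$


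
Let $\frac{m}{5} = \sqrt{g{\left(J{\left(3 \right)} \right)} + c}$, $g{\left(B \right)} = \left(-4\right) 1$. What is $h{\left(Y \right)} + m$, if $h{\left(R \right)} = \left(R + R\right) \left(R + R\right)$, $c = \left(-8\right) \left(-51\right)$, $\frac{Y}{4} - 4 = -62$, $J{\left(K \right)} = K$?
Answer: $215296 + 10 \sqrt{101} \approx 2.154 \cdot 10^{5}$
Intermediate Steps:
$g{\left(B \right)} = -4$
$Y = -232$ ($Y = 16 + 4 \left(-62\right) = 16 - 248 = -232$)
$c = 408$
$h{\left(R \right)} = 4 R^{2}$ ($h{\left(R \right)} = 2 R 2 R = 4 R^{2}$)
$m = 10 \sqrt{101}$ ($m = 5 \sqrt{-4 + 408} = 5 \sqrt{404} = 5 \cdot 2 \sqrt{101} = 10 \sqrt{101} \approx 100.5$)
$h{\left(Y \right)} + m = 4 \left(-232\right)^{2} + 10 \sqrt{101} = 4 \cdot 53824 + 10 \sqrt{101} = 215296 + 10 \sqrt{101}$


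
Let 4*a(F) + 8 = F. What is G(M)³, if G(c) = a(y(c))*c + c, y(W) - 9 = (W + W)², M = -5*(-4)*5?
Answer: 1000375046876953125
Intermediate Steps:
M = 100 (M = 20*5 = 100)
y(W) = 9 + 4*W² (y(W) = 9 + (W + W)² = 9 + (2*W)² = 9 + 4*W²)
a(F) = -2 + F/4
G(c) = c + c*(¼ + c²) (G(c) = (-2 + (9 + 4*c²)/4)*c + c = (-2 + (9/4 + c²))*c + c = (¼ + c²)*c + c = c*(¼ + c²) + c = c + c*(¼ + c²))
G(M)³ = (100*(5/4 + 100²))³ = (100*(5/4 + 10000))³ = (100*(40005/4))³ = 1000125³ = 1000375046876953125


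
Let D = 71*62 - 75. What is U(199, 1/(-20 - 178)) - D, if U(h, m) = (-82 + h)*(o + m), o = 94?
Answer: 146749/22 ≈ 6670.4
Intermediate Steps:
D = 4327 (D = 4402 - 75 = 4327)
U(h, m) = (-82 + h)*(94 + m)
U(199, 1/(-20 - 178)) - D = (-7708 - 82/(-20 - 178) + 94*199 + 199/(-20 - 178)) - 1*4327 = (-7708 - 82/(-198) + 18706 + 199/(-198)) - 4327 = (-7708 - 82*(-1/198) + 18706 + 199*(-1/198)) - 4327 = (-7708 + 41/99 + 18706 - 199/198) - 4327 = 241943/22 - 4327 = 146749/22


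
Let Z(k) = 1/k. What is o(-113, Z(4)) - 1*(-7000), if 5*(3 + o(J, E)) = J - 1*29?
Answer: 34843/5 ≈ 6968.6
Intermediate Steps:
Z(k) = 1/k
o(J, E) = -44/5 + J/5 (o(J, E) = -3 + (J - 1*29)/5 = -3 + (J - 29)/5 = -3 + (-29 + J)/5 = -3 + (-29/5 + J/5) = -44/5 + J/5)
o(-113, Z(4)) - 1*(-7000) = (-44/5 + (⅕)*(-113)) - 1*(-7000) = (-44/5 - 113/5) + 7000 = -157/5 + 7000 = 34843/5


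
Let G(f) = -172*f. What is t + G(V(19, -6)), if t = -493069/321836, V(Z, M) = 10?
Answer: -554050989/321836 ≈ -1721.5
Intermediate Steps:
t = -493069/321836 (t = -493069*1/321836 = -493069/321836 ≈ -1.5321)
t + G(V(19, -6)) = -493069/321836 - 172*10 = -493069/321836 - 1720 = -554050989/321836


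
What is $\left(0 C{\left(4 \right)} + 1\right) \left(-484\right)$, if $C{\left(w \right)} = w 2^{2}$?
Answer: $-484$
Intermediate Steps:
$C{\left(w \right)} = 4 w$ ($C{\left(w \right)} = w 4 = 4 w$)
$\left(0 C{\left(4 \right)} + 1\right) \left(-484\right) = \left(0 \cdot 4 \cdot 4 + 1\right) \left(-484\right) = \left(0 \cdot 16 + 1\right) \left(-484\right) = \left(0 + 1\right) \left(-484\right) = 1 \left(-484\right) = -484$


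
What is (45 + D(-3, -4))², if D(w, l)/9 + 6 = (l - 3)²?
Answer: 186624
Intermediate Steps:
D(w, l) = -54 + 9*(-3 + l)² (D(w, l) = -54 + 9*(l - 3)² = -54 + 9*(-3 + l)²)
(45 + D(-3, -4))² = (45 + (-54 + 9*(-3 - 4)²))² = (45 + (-54 + 9*(-7)²))² = (45 + (-54 + 9*49))² = (45 + (-54 + 441))² = (45 + 387)² = 432² = 186624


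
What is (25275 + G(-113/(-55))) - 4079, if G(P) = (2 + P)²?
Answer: 64167629/3025 ≈ 21212.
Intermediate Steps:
(25275 + G(-113/(-55))) - 4079 = (25275 + (2 - 113/(-55))²) - 4079 = (25275 + (2 - 113*(-1/55))²) - 4079 = (25275 + (2 + 113/55)²) - 4079 = (25275 + (223/55)²) - 4079 = (25275 + 49729/3025) - 4079 = 76506604/3025 - 4079 = 64167629/3025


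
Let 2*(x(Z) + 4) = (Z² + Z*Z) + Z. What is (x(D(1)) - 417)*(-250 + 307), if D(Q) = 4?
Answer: -22971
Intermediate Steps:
x(Z) = -4 + Z² + Z/2 (x(Z) = -4 + ((Z² + Z*Z) + Z)/2 = -4 + ((Z² + Z²) + Z)/2 = -4 + (2*Z² + Z)/2 = -4 + (Z + 2*Z²)/2 = -4 + (Z² + Z/2) = -4 + Z² + Z/2)
(x(D(1)) - 417)*(-250 + 307) = ((-4 + 4² + (½)*4) - 417)*(-250 + 307) = ((-4 + 16 + 2) - 417)*57 = (14 - 417)*57 = -403*57 = -22971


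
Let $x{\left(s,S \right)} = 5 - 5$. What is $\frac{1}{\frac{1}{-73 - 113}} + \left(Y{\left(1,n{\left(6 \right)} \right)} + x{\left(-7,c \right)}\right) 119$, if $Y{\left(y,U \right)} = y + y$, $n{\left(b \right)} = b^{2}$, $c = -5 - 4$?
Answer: $52$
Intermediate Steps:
$c = -9$
$x{\left(s,S \right)} = 0$ ($x{\left(s,S \right)} = 5 - 5 = 0$)
$Y{\left(y,U \right)} = 2 y$
$\frac{1}{\frac{1}{-73 - 113}} + \left(Y{\left(1,n{\left(6 \right)} \right)} + x{\left(-7,c \right)}\right) 119 = \frac{1}{\frac{1}{-73 - 113}} + \left(2 \cdot 1 + 0\right) 119 = \frac{1}{\frac{1}{-186}} + \left(2 + 0\right) 119 = \frac{1}{- \frac{1}{186}} + 2 \cdot 119 = -186 + 238 = 52$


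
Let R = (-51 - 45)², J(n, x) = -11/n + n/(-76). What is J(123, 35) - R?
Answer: -86167133/9348 ≈ -9217.7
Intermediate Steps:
J(n, x) = -11/n - n/76 (J(n, x) = -11/n + n*(-1/76) = -11/n - n/76)
R = 9216 (R = (-96)² = 9216)
J(123, 35) - R = (-11/123 - 1/76*123) - 1*9216 = (-11*1/123 - 123/76) - 9216 = (-11/123 - 123/76) - 9216 = -15965/9348 - 9216 = -86167133/9348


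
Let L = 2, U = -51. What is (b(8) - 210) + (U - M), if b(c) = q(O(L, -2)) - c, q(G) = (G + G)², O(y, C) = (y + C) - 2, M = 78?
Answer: -331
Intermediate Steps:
O(y, C) = -2 + C + y (O(y, C) = (C + y) - 2 = -2 + C + y)
q(G) = 4*G² (q(G) = (2*G)² = 4*G²)
b(c) = 16 - c (b(c) = 4*(-2 - 2 + 2)² - c = 4*(-2)² - c = 4*4 - c = 16 - c)
(b(8) - 210) + (U - M) = ((16 - 1*8) - 210) + (-51 - 1*78) = ((16 - 8) - 210) + (-51 - 78) = (8 - 210) - 129 = -202 - 129 = -331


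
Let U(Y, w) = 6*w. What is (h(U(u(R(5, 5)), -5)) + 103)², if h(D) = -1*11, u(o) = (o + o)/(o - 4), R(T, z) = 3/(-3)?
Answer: 8464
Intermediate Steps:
R(T, z) = -1 (R(T, z) = 3*(-⅓) = -1)
u(o) = 2*o/(-4 + o) (u(o) = (2*o)/(-4 + o) = 2*o/(-4 + o))
h(D) = -11
(h(U(u(R(5, 5)), -5)) + 103)² = (-11 + 103)² = 92² = 8464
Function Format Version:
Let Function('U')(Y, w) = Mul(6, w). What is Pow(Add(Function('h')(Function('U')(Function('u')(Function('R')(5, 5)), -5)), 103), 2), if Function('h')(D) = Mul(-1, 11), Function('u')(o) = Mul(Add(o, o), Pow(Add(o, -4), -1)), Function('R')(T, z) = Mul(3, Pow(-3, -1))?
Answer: 8464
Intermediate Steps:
Function('R')(T, z) = -1 (Function('R')(T, z) = Mul(3, Rational(-1, 3)) = -1)
Function('u')(o) = Mul(2, o, Pow(Add(-4, o), -1)) (Function('u')(o) = Mul(Mul(2, o), Pow(Add(-4, o), -1)) = Mul(2, o, Pow(Add(-4, o), -1)))
Function('h')(D) = -11
Pow(Add(Function('h')(Function('U')(Function('u')(Function('R')(5, 5)), -5)), 103), 2) = Pow(Add(-11, 103), 2) = Pow(92, 2) = 8464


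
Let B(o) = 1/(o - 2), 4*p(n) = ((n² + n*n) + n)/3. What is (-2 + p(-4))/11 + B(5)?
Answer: 4/11 ≈ 0.36364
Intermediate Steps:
p(n) = n²/6 + n/12 (p(n) = (((n² + n*n) + n)/3)/4 = (((n² + n²) + n)*(⅓))/4 = ((2*n² + n)*(⅓))/4 = ((n + 2*n²)*(⅓))/4 = (n/3 + 2*n²/3)/4 = n²/6 + n/12)
B(o) = 1/(-2 + o)
(-2 + p(-4))/11 + B(5) = (-2 + (1/12)*(-4)*(1 + 2*(-4)))/11 + 1/(-2 + 5) = (-2 + (1/12)*(-4)*(1 - 8))*(1/11) + 1/3 = (-2 + (1/12)*(-4)*(-7))*(1/11) + ⅓ = (-2 + 7/3)*(1/11) + ⅓ = (⅓)*(1/11) + ⅓ = 1/33 + ⅓ = 4/11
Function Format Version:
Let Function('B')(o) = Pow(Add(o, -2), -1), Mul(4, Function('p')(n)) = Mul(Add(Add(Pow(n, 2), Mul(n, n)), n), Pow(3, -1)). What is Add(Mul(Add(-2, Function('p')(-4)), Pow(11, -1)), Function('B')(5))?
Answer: Rational(4, 11) ≈ 0.36364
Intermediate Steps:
Function('p')(n) = Add(Mul(Rational(1, 6), Pow(n, 2)), Mul(Rational(1, 12), n)) (Function('p')(n) = Mul(Rational(1, 4), Mul(Add(Add(Pow(n, 2), Mul(n, n)), n), Pow(3, -1))) = Mul(Rational(1, 4), Mul(Add(Add(Pow(n, 2), Pow(n, 2)), n), Rational(1, 3))) = Mul(Rational(1, 4), Mul(Add(Mul(2, Pow(n, 2)), n), Rational(1, 3))) = Mul(Rational(1, 4), Mul(Add(n, Mul(2, Pow(n, 2))), Rational(1, 3))) = Mul(Rational(1, 4), Add(Mul(Rational(1, 3), n), Mul(Rational(2, 3), Pow(n, 2)))) = Add(Mul(Rational(1, 6), Pow(n, 2)), Mul(Rational(1, 12), n)))
Function('B')(o) = Pow(Add(-2, o), -1)
Add(Mul(Add(-2, Function('p')(-4)), Pow(11, -1)), Function('B')(5)) = Add(Mul(Add(-2, Mul(Rational(1, 12), -4, Add(1, Mul(2, -4)))), Pow(11, -1)), Pow(Add(-2, 5), -1)) = Add(Mul(Add(-2, Mul(Rational(1, 12), -4, Add(1, -8))), Rational(1, 11)), Pow(3, -1)) = Add(Mul(Add(-2, Mul(Rational(1, 12), -4, -7)), Rational(1, 11)), Rational(1, 3)) = Add(Mul(Add(-2, Rational(7, 3)), Rational(1, 11)), Rational(1, 3)) = Add(Mul(Rational(1, 3), Rational(1, 11)), Rational(1, 3)) = Add(Rational(1, 33), Rational(1, 3)) = Rational(4, 11)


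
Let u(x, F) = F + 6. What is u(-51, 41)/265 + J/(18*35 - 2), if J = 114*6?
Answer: 52694/41605 ≈ 1.2665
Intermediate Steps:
J = 684
u(x, F) = 6 + F
u(-51, 41)/265 + J/(18*35 - 2) = (6 + 41)/265 + 684/(18*35 - 2) = 47*(1/265) + 684/(630 - 2) = 47/265 + 684/628 = 47/265 + 684*(1/628) = 47/265 + 171/157 = 52694/41605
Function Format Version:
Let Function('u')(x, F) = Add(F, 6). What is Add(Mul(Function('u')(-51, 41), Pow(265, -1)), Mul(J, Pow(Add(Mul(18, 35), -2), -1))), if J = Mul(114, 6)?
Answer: Rational(52694, 41605) ≈ 1.2665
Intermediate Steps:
J = 684
Function('u')(x, F) = Add(6, F)
Add(Mul(Function('u')(-51, 41), Pow(265, -1)), Mul(J, Pow(Add(Mul(18, 35), -2), -1))) = Add(Mul(Add(6, 41), Pow(265, -1)), Mul(684, Pow(Add(Mul(18, 35), -2), -1))) = Add(Mul(47, Rational(1, 265)), Mul(684, Pow(Add(630, -2), -1))) = Add(Rational(47, 265), Mul(684, Pow(628, -1))) = Add(Rational(47, 265), Mul(684, Rational(1, 628))) = Add(Rational(47, 265), Rational(171, 157)) = Rational(52694, 41605)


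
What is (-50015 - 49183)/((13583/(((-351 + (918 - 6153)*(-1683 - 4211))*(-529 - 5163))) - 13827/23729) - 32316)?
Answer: 413398713675316812696/134676442272424539115 ≈ 3.0696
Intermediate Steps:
(-50015 - 49183)/((13583/(((-351 + (918 - 6153)*(-1683 - 4211))*(-529 - 5163))) - 13827/23729) - 32316) = -99198/((13583/(((-351 - 5235*(-5894))*(-5692))) - 13827*1/23729) - 32316) = -99198/((13583/(((-351 + 30855090)*(-5692))) - 13827/23729) - 32316) = -99198/((13583/((30854739*(-5692))) - 13827/23729) - 32316) = -99198/((13583/(-175625174388) - 13827/23729) - 32316) = -99198/((13583*(-1/175625174388) - 13827/23729) - 32316) = -99198/((-13583/175625174388 - 13827/23729) - 32316) = -99198/(-2428369608573883/4167409763052852 - 32316) = -99198/(-134676442272424539115/4167409763052852) = -99198*(-4167409763052852/134676442272424539115) = 413398713675316812696/134676442272424539115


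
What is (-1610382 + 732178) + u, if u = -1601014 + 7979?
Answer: -2471239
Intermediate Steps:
u = -1593035
(-1610382 + 732178) + u = (-1610382 + 732178) - 1593035 = -878204 - 1593035 = -2471239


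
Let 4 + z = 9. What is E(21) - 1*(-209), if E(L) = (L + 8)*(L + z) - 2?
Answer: 961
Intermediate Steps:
z = 5 (z = -4 + 9 = 5)
E(L) = -2 + (5 + L)*(8 + L) (E(L) = (L + 8)*(L + 5) - 2 = (8 + L)*(5 + L) - 2 = (5 + L)*(8 + L) - 2 = -2 + (5 + L)*(8 + L))
E(21) - 1*(-209) = (38 + 21² + 13*21) - 1*(-209) = (38 + 441 + 273) + 209 = 752 + 209 = 961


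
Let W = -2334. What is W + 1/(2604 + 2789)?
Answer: -12587261/5393 ≈ -2334.0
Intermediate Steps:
W + 1/(2604 + 2789) = -2334 + 1/(2604 + 2789) = -2334 + 1/5393 = -12587261/5393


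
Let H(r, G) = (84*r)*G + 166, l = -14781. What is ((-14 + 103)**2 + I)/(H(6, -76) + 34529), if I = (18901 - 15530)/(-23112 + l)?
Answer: -300147082/136755837 ≈ -2.1948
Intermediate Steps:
H(r, G) = 166 + 84*G*r (H(r, G) = 84*G*r + 166 = 166 + 84*G*r)
I = -3371/37893 (I = (18901 - 15530)/(-23112 - 14781) = 3371/(-37893) = 3371*(-1/37893) = -3371/37893 ≈ -0.088961)
((-14 + 103)**2 + I)/(H(6, -76) + 34529) = ((-14 + 103)**2 - 3371/37893)/((166 + 84*(-76)*6) + 34529) = (89**2 - 3371/37893)/((166 - 38304) + 34529) = (7921 - 3371/37893)/(-38138 + 34529) = (300147082/37893)/(-3609) = (300147082/37893)*(-1/3609) = -300147082/136755837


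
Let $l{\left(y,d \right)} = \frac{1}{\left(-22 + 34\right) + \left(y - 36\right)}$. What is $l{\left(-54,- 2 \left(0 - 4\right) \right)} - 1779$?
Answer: $- \frac{138763}{78} \approx -1779.0$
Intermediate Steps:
$l{\left(y,d \right)} = \frac{1}{-24 + y}$ ($l{\left(y,d \right)} = \frac{1}{12 + \left(-36 + y\right)} = \frac{1}{-24 + y}$)
$l{\left(-54,- 2 \left(0 - 4\right) \right)} - 1779 = \frac{1}{-24 - 54} - 1779 = \frac{1}{-78} - 1779 = - \frac{1}{78} - 1779 = - \frac{138763}{78}$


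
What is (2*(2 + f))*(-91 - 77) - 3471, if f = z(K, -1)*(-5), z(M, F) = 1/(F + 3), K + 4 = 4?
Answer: -3303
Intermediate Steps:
K = 0 (K = -4 + 4 = 0)
z(M, F) = 1/(3 + F)
f = -5/2 (f = -5/(3 - 1) = -5/2 ≈ -2.5000)
(2*(2 + f))*(-91 - 77) - 3471 = (2*(2 - 5/2))*(-91 - 77) - 3471 = (2*(-½))*(-168) - 3471 = -1*(-168) - 3471 = 168 - 3471 = -3303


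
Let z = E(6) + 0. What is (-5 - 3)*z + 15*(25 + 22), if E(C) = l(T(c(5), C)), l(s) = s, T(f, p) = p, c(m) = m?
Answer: 657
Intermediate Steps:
E(C) = C
z = 6 (z = 6 + 0 = 6)
(-5 - 3)*z + 15*(25 + 22) = (-5 - 3)*6 + 15*(25 + 22) = -8*6 + 15*47 = -48 + 705 = 657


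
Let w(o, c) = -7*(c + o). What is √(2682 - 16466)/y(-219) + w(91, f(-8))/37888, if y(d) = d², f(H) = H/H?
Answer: -161/9472 + 2*I*√3446/47961 ≈ -0.016997 + 0.0024479*I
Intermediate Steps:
f(H) = 1
w(o, c) = -7*c - 7*o
√(2682 - 16466)/y(-219) + w(91, f(-8))/37888 = √(2682 - 16466)/((-219)²) + (-7*1 - 7*91)/37888 = √(-13784)/47961 + (-7 - 637)*(1/37888) = (2*I*√3446)*(1/47961) - 644*1/37888 = 2*I*√3446/47961 - 161/9472 = -161/9472 + 2*I*√3446/47961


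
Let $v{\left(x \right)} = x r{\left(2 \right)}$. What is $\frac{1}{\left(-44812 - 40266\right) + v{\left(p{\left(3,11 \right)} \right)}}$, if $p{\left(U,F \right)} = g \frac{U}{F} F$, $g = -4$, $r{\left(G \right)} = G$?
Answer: $- \frac{1}{85102} \approx -1.1751 \cdot 10^{-5}$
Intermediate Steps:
$p{\left(U,F \right)} = - 4 U$ ($p{\left(U,F \right)} = - 4 \frac{U}{F} F = - \frac{4 U}{F} F = - 4 U$)
$v{\left(x \right)} = 2 x$ ($v{\left(x \right)} = x 2 = 2 x$)
$\frac{1}{\left(-44812 - 40266\right) + v{\left(p{\left(3,11 \right)} \right)}} = \frac{1}{\left(-44812 - 40266\right) + 2 \left(\left(-4\right) 3\right)} = \frac{1}{-85078 + 2 \left(-12\right)} = \frac{1}{-85078 - 24} = \frac{1}{-85102} = - \frac{1}{85102}$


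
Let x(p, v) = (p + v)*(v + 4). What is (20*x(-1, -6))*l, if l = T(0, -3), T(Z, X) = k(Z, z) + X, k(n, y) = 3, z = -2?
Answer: 0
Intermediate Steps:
T(Z, X) = 3 + X
l = 0 (l = 3 - 3 = 0)
x(p, v) = (4 + v)*(p + v) (x(p, v) = (p + v)*(4 + v) = (4 + v)*(p + v))
(20*x(-1, -6))*l = (20*((-6)**2 + 4*(-1) + 4*(-6) - 1*(-6)))*0 = (20*(36 - 4 - 24 + 6))*0 = (20*14)*0 = 280*0 = 0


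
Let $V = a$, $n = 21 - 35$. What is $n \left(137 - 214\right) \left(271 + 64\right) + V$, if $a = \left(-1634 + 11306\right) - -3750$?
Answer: $374552$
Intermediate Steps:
$n = -14$
$a = 13422$ ($a = 9672 + 3750 = 13422$)
$V = 13422$
$n \left(137 - 214\right) \left(271 + 64\right) + V = - 14 \left(137 - 214\right) \left(271 + 64\right) + 13422 = - 14 \left(\left(-77\right) 335\right) + 13422 = \left(-14\right) \left(-25795\right) + 13422 = 361130 + 13422 = 374552$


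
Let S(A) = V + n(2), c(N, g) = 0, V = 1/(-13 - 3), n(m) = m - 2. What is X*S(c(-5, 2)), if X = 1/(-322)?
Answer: 1/5152 ≈ 0.00019410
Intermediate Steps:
n(m) = -2 + m
V = -1/16 (V = 1/(-16) = -1/16 ≈ -0.062500)
X = -1/322 ≈ -0.0031056
S(A) = -1/16 (S(A) = -1/16 + (-2 + 2) = -1/16 + 0 = -1/16)
X*S(c(-5, 2)) = -1/322*(-1/16) = 1/5152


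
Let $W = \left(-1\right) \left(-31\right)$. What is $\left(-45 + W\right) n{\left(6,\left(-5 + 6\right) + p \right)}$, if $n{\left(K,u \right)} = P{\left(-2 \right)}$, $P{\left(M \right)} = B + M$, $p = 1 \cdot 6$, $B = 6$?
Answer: $-56$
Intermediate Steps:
$p = 6$
$P{\left(M \right)} = 6 + M$
$n{\left(K,u \right)} = 4$ ($n{\left(K,u \right)} = 6 - 2 = 4$)
$W = 31$
$\left(-45 + W\right) n{\left(6,\left(-5 + 6\right) + p \right)} = \left(-45 + 31\right) 4 = \left(-14\right) 4 = -56$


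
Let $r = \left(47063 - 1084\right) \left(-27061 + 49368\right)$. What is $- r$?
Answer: $-1025653553$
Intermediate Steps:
$r = 1025653553$ ($r = 45979 \cdot 22307 = 1025653553$)
$- r = \left(-1\right) 1025653553 = -1025653553$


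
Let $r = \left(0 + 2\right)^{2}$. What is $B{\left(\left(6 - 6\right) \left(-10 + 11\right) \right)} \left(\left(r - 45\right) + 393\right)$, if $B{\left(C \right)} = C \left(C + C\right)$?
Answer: $0$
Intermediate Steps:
$r = 4$ ($r = 2^{2} = 4$)
$B{\left(C \right)} = 2 C^{2}$ ($B{\left(C \right)} = C 2 C = 2 C^{2}$)
$B{\left(\left(6 - 6\right) \left(-10 + 11\right) \right)} \left(\left(r - 45\right) + 393\right) = 2 \left(\left(6 - 6\right) \left(-10 + 11\right)\right)^{2} \left(\left(4 - 45\right) + 393\right) = 2 \left(0 \cdot 1\right)^{2} \left(-41 + 393\right) = 2 \cdot 0^{2} \cdot 352 = 2 \cdot 0 \cdot 352 = 0 \cdot 352 = 0$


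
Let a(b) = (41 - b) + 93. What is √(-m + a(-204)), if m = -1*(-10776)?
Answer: I*√10438 ≈ 102.17*I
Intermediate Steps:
m = 10776
a(b) = 134 - b
√(-m + a(-204)) = √(-1*10776 + (134 - 1*(-204))) = √(-10776 + (134 + 204)) = √(-10776 + 338) = √(-10438) = I*√10438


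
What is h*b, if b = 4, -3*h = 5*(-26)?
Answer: 520/3 ≈ 173.33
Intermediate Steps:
h = 130/3 (h = -5*(-26)/3 = -⅓*(-130) = 130/3 ≈ 43.333)
h*b = (130/3)*4 = 520/3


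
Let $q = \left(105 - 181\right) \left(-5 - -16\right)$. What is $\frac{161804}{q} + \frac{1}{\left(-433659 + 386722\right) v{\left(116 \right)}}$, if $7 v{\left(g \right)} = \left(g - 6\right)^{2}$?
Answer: $- \frac{109921760307}{567937700} \approx -193.55$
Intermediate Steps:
$v{\left(g \right)} = \frac{\left(-6 + g\right)^{2}}{7}$ ($v{\left(g \right)} = \frac{\left(g - 6\right)^{2}}{7} = \frac{\left(-6 + g\right)^{2}}{7}$)
$q = -836$ ($q = - 76 \left(-5 + 16\right) = \left(-76\right) 11 = -836$)
$\frac{161804}{q} + \frac{1}{\left(-433659 + 386722\right) v{\left(116 \right)}} = \frac{161804}{-836} + \frac{1}{\left(-433659 + 386722\right) \frac{\left(-6 + 116\right)^{2}}{7}} = 161804 \left(- \frac{1}{836}\right) + \frac{1}{\left(-46937\right) \frac{110^{2}}{7}} = - \frac{2129}{11} - \frac{1}{46937 \cdot \frac{1}{7} \cdot 12100} = - \frac{2129}{11} - \frac{1}{46937 \cdot \frac{12100}{7}} = - \frac{2129}{11} - \frac{7}{567937700} = - \frac{109921760307}{567937700}$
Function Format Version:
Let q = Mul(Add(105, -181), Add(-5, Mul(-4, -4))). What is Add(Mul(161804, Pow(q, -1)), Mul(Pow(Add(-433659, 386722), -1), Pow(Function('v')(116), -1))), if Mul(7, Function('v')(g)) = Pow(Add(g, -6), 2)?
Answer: Rational(-109921760307, 567937700) ≈ -193.55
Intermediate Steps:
Function('v')(g) = Mul(Rational(1, 7), Pow(Add(-6, g), 2)) (Function('v')(g) = Mul(Rational(1, 7), Pow(Add(g, -6), 2)) = Mul(Rational(1, 7), Pow(Add(-6, g), 2)))
q = -836 (q = Mul(-76, Add(-5, 16)) = Mul(-76, 11) = -836)
Add(Mul(161804, Pow(q, -1)), Mul(Pow(Add(-433659, 386722), -1), Pow(Function('v')(116), -1))) = Add(Mul(161804, Pow(-836, -1)), Mul(Pow(Add(-433659, 386722), -1), Pow(Mul(Rational(1, 7), Pow(Add(-6, 116), 2)), -1))) = Add(Mul(161804, Rational(-1, 836)), Mul(Pow(-46937, -1), Pow(Mul(Rational(1, 7), Pow(110, 2)), -1))) = Add(Rational(-2129, 11), Mul(Rational(-1, 46937), Pow(Mul(Rational(1, 7), 12100), -1))) = Add(Rational(-2129, 11), Mul(Rational(-1, 46937), Pow(Rational(12100, 7), -1))) = Add(Rational(-2129, 11), Mul(Rational(-1, 46937), Rational(7, 12100))) = Add(Rational(-2129, 11), Rational(-7, 567937700)) = Rational(-109921760307, 567937700)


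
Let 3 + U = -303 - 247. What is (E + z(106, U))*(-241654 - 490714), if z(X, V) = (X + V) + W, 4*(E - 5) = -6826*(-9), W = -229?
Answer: -10756655000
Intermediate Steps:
U = -553 (U = -3 + (-303 - 247) = -3 - 550 = -553)
E = 30727/2 (E = 5 + (-6826*(-9))/4 = 5 + (¼)*61434 = 5 + 30717/2 = 30727/2 ≈ 15364.)
z(X, V) = -229 + V + X (z(X, V) = (X + V) - 229 = (V + X) - 229 = -229 + V + X)
(E + z(106, U))*(-241654 - 490714) = (30727/2 + (-229 - 553 + 106))*(-241654 - 490714) = (30727/2 - 676)*(-732368) = (29375/2)*(-732368) = -10756655000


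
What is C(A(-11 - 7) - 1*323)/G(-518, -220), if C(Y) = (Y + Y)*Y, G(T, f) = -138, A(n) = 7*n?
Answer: -201601/69 ≈ -2921.8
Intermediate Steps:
C(Y) = 2*Y² (C(Y) = (2*Y)*Y = 2*Y²)
C(A(-11 - 7) - 1*323)/G(-518, -220) = (2*(7*(-11 - 7) - 1*323)²)/(-138) = (2*(7*(-18) - 323)²)*(-1/138) = (2*(-126 - 323)²)*(-1/138) = (2*(-449)²)*(-1/138) = (2*201601)*(-1/138) = 403202*(-1/138) = -201601/69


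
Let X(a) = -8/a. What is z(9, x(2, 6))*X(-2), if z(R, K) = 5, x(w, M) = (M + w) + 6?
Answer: 20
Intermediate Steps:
x(w, M) = 6 + M + w
z(9, x(2, 6))*X(-2) = 5*(-8/(-2)) = 5*(-8*(-½)) = 5*4 = 20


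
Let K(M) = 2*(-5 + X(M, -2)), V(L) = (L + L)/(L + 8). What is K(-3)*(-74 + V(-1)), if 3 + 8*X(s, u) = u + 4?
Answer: 5330/7 ≈ 761.43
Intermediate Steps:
V(L) = 2*L/(8 + L) (V(L) = (2*L)/(8 + L) = 2*L/(8 + L))
X(s, u) = 1/8 + u/8 (X(s, u) = -3/8 + (u + 4)/8 = -3/8 + (4 + u)/8 = -3/8 + (1/2 + u/8) = 1/8 + u/8)
K(M) = -41/4 (K(M) = 2*(-5 + (1/8 + (1/8)*(-2))) = 2*(-5 + (1/8 - 1/4)) = 2*(-5 - 1/8) = 2*(-41/8) = -41/4)
K(-3)*(-74 + V(-1)) = -41*(-74 + 2*(-1)/(8 - 1))/4 = -41*(-74 + 2*(-1)/7)/4 = -41*(-74 + 2*(-1)*(1/7))/4 = -41*(-74 - 2/7)/4 = -41/4*(-520/7) = 5330/7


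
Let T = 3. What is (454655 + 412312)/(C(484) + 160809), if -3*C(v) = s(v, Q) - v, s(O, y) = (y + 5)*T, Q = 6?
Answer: 2600901/482878 ≈ 5.3862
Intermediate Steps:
s(O, y) = 15 + 3*y (s(O, y) = (y + 5)*3 = (5 + y)*3 = 15 + 3*y)
C(v) = -11 + v/3 (C(v) = -((15 + 3*6) - v)/3 = -((15 + 18) - v)/3 = -(33 - v)/3 = -11 + v/3)
(454655 + 412312)/(C(484) + 160809) = (454655 + 412312)/((-11 + (⅓)*484) + 160809) = 866967/((-11 + 484/3) + 160809) = 866967/(451/3 + 160809) = 866967/(482878/3) = 866967*(3/482878) = 2600901/482878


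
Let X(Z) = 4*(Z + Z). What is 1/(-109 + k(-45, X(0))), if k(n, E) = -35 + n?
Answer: -1/189 ≈ -0.0052910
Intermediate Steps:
X(Z) = 8*Z (X(Z) = 4*(2*Z) = 8*Z)
1/(-109 + k(-45, X(0))) = 1/(-109 + (-35 - 45)) = 1/(-109 - 80) = 1/(-189) = -1/189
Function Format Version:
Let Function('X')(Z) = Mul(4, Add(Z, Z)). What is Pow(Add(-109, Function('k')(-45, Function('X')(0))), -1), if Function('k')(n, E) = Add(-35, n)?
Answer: Rational(-1, 189) ≈ -0.0052910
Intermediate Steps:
Function('X')(Z) = Mul(8, Z) (Function('X')(Z) = Mul(4, Mul(2, Z)) = Mul(8, Z))
Pow(Add(-109, Function('k')(-45, Function('X')(0))), -1) = Pow(Add(-109, Add(-35, -45)), -1) = Pow(Add(-109, -80), -1) = Pow(-189, -1) = Rational(-1, 189)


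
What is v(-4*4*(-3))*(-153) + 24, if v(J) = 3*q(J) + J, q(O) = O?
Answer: -29352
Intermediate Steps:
v(J) = 4*J (v(J) = 3*J + J = 4*J)
v(-4*4*(-3))*(-153) + 24 = (4*(-4*4*(-3)))*(-153) + 24 = (4*(-16*(-3)))*(-153) + 24 = (4*48)*(-153) + 24 = 192*(-153) + 24 = -29376 + 24 = -29352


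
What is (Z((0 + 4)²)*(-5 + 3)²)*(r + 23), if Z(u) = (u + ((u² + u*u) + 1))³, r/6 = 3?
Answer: 24277885796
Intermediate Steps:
r = 18 (r = 6*3 = 18)
Z(u) = (1 + u + 2*u²)³ (Z(u) = (u + ((u² + u²) + 1))³ = (u + (2*u² + 1))³ = (u + (1 + 2*u²))³ = (1 + u + 2*u²)³)
(Z((0 + 4)²)*(-5 + 3)²)*(r + 23) = ((1 + (0 + 4)² + 2*((0 + 4)²)²)³*(-5 + 3)²)*(18 + 23) = ((1 + 4² + 2*(4²)²)³*(-2)²)*41 = ((1 + 16 + 2*16²)³*4)*41 = ((1 + 16 + 2*256)³*4)*41 = ((1 + 16 + 512)³*4)*41 = (529³*4)*41 = (148035889*4)*41 = 592143556*41 = 24277885796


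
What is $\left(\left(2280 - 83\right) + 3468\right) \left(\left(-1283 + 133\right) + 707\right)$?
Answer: $-2509595$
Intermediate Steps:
$\left(\left(2280 - 83\right) + 3468\right) \left(\left(-1283 + 133\right) + 707\right) = \left(2197 + 3468\right) \left(-1150 + 707\right) = 5665 \left(-443\right) = -2509595$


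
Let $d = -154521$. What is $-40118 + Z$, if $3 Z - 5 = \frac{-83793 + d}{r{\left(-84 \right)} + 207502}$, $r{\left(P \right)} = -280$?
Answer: $- \frac{1385511044}{34537} \approx -40117.0$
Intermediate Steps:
$Z = \frac{44322}{34537}$ ($Z = \frac{5}{3} + \frac{\left(-83793 - 154521\right) \frac{1}{-280 + 207502}}{3} = \frac{5}{3} + \frac{\left(-238314\right) \frac{1}{207222}}{3} = \frac{5}{3} + \frac{1}{3} \left(- \frac{39719}{34537}\right) = \frac{5}{3} - \frac{39719}{103611} = \frac{44322}{34537} \approx 1.2833$)
$-40118 + Z = -40118 + \frac{44322}{34537} = - \frac{1385511044}{34537}$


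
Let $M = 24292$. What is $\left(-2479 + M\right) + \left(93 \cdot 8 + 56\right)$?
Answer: $22613$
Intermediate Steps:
$\left(-2479 + M\right) + \left(93 \cdot 8 + 56\right) = \left(-2479 + 24292\right) + \left(93 \cdot 8 + 56\right) = 21813 + \left(744 + 56\right) = 21813 + 800 = 22613$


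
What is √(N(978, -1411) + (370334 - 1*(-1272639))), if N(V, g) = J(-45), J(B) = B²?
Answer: √1644998 ≈ 1282.6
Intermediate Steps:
N(V, g) = 2025 (N(V, g) = (-45)² = 2025)
√(N(978, -1411) + (370334 - 1*(-1272639))) = √(2025 + (370334 - 1*(-1272639))) = √(2025 + (370334 + 1272639)) = √(2025 + 1642973) = √1644998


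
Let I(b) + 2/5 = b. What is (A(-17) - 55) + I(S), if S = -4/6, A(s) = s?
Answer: -1096/15 ≈ -73.067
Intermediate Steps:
S = -2/3 (S = -4*1/6 = -2/3 ≈ -0.66667)
I(b) = -2/5 + b
(A(-17) - 55) + I(S) = (-17 - 55) + (-2/5 - 2/3) = -72 - 16/15 = -1096/15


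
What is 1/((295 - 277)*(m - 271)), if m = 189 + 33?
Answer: -1/882 ≈ -0.0011338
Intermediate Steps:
m = 222
1/((295 - 277)*(m - 271)) = 1/((295 - 277)*(222 - 271)) = 1/(18*(-49)) = 1/(-882) = -1/882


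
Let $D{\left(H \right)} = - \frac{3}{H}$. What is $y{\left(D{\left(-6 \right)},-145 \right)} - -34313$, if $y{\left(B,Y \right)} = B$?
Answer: $\frac{68627}{2} \approx 34314.0$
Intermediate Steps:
$y{\left(D{\left(-6 \right)},-145 \right)} - -34313 = - \frac{3}{-6} - -34313 = \left(-3\right) \left(- \frac{1}{6}\right) + 34313 = \frac{1}{2} + 34313 = \frac{68627}{2}$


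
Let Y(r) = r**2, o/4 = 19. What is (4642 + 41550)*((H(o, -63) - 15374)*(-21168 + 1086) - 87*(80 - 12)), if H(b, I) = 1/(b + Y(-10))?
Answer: 156871774331490/11 ≈ 1.4261e+13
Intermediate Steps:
o = 76 (o = 4*19 = 76)
H(b, I) = 1/(100 + b) (H(b, I) = 1/(b + (-10)**2) = 1/(b + 100) = 1/(100 + b))
(4642 + 41550)*((H(o, -63) - 15374)*(-21168 + 1086) - 87*(80 - 12)) = (4642 + 41550)*((1/(100 + 76) - 15374)*(-21168 + 1086) - 87*(80 - 12)) = 46192*((1/176 - 15374)*(-20082) - 87*68) = 46192*((1/176 - 15374)*(-20082) - 5916) = 46192*(-2705823/176*(-20082) - 5916) = 46192*(27169168743/88 - 5916) = 46192*(27168648135/88) = 156871774331490/11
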